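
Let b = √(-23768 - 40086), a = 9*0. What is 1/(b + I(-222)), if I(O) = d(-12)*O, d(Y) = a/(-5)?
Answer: -I*√63854/63854 ≈ -0.0039574*I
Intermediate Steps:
a = 0
d(Y) = 0 (d(Y) = 0/(-5) = 0*(-⅕) = 0)
I(O) = 0 (I(O) = 0*O = 0)
b = I*√63854 (b = √(-63854) = I*√63854 ≈ 252.69*I)
1/(b + I(-222)) = 1/(I*√63854 + 0) = 1/(I*√63854) = -I*√63854/63854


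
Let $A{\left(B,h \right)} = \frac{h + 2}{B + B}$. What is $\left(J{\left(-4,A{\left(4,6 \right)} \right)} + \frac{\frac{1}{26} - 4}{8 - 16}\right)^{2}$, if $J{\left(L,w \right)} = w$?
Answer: $\frac{96721}{43264} \approx 2.2356$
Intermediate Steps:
$A{\left(B,h \right)} = \frac{2 + h}{2 B}$
$\left(J{\left(-4,A{\left(4,6 \right)} \right)} + \frac{\frac{1}{26} - 4}{8 - 16}\right)^{2} = \left(\frac{2 + 6}{2 \cdot 4} + \frac{\frac{1}{26} - 4}{8 - 16}\right)^{2} = \left(\frac{1}{2} \cdot \frac{1}{4} \cdot 8 + \frac{\frac{1}{26} - 4}{-8}\right)^{2} = \left(1 - - \frac{103}{208}\right)^{2} = \left(1 + \frac{103}{208}\right)^{2} = \left(\frac{311}{208}\right)^{2} = \frac{96721}{43264}$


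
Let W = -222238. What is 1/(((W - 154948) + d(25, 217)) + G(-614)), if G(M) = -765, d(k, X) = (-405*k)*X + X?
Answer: -1/2574859 ≈ -3.8837e-7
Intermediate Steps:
d(k, X) = X - 405*X*k (d(k, X) = -405*X*k + X = X - 405*X*k)
1/(((W - 154948) + d(25, 217)) + G(-614)) = 1/(((-222238 - 154948) + 217*(1 - 405*25)) - 765) = 1/((-377186 + 217*(1 - 10125)) - 765) = 1/((-377186 + 217*(-10124)) - 765) = 1/((-377186 - 2196908) - 765) = 1/(-2574094 - 765) = 1/(-2574859) = -1/2574859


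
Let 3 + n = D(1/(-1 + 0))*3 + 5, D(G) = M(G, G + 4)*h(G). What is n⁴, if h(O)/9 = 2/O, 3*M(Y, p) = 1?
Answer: 65536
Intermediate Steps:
M(Y, p) = ⅓ (M(Y, p) = (⅓)*1 = ⅓)
h(O) = 18/O (h(O) = 9*(2/O) = 18/O)
D(G) = 6/G (D(G) = (18/G)/3 = 6/G)
n = -16 (n = -3 + ((6/(1/(-1 + 0)))*3 + 5) = -3 + ((6/(1/(-1)))*3 + 5) = -3 + ((6/(-1))*3 + 5) = -3 + ((6*(-1))*3 + 5) = -3 + (-6*3 + 5) = -3 + (-18 + 5) = -3 - 13 = -16)
n⁴ = (-16)⁴ = 65536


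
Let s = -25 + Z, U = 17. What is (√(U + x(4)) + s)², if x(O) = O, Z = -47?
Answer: (72 - √21)² ≈ 4545.1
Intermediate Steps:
s = -72 (s = -25 - 47 = -72)
(√(U + x(4)) + s)² = (√(17 + 4) - 72)² = (√21 - 72)² = (-72 + √21)²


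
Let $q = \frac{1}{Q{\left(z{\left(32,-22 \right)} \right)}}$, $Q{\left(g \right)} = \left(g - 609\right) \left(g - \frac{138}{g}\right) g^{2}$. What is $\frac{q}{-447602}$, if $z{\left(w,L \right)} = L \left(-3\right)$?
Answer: $\frac{1}{67661614887768} \approx 1.4779 \cdot 10^{-14}$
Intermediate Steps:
$z{\left(w,L \right)} = - 3 L$
$Q{\left(g \right)} = g^{2} \left(-609 + g\right) \left(g - \frac{138}{g}\right)$ ($Q{\left(g \right)} = \left(-609 + g\right) \left(g - \frac{138}{g}\right) g^{2} = g^{2} \left(-609 + g\right) \left(g - \frac{138}{g}\right)$)
$q = - \frac{1}{151164684}$ ($q = \frac{1}{\left(-3\right) \left(-22\right) \left(84042 + \left(\left(-3\right) \left(-22\right)\right)^{3} - 609 \left(\left(-3\right) \left(-22\right)\right)^{2} - 138 \left(\left(-3\right) \left(-22\right)\right)\right)} = \frac{1}{66 \left(84042 + 66^{3} - 609 \cdot 66^{2} - 9108\right)} = \frac{1}{66 \left(84042 + 287496 - 2652804 - 9108\right)} = \frac{1}{66 \left(-2290374\right)} = \frac{1}{-151164684} = - \frac{1}{151164684} \approx -6.6153 \cdot 10^{-9}$)
$\frac{q}{-447602} = - \frac{1}{151164684 \left(-447602\right)} = \left(- \frac{1}{151164684}\right) \left(- \frac{1}{447602}\right) = \frac{1}{67661614887768}$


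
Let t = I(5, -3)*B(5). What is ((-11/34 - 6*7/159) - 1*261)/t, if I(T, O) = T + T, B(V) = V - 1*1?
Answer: -471381/72080 ≈ -6.5397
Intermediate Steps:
B(V) = -1 + V (B(V) = V - 1 = -1 + V)
I(T, O) = 2*T
t = 40 (t = (2*5)*(-1 + 5) = 10*4 = 40)
((-11/34 - 6*7/159) - 1*261)/t = ((-11/34 - 6*7/159) - 1*261)/40 = ((-11*1/34 - 42*1/159) - 261)*(1/40) = ((-11/34 - 14/53) - 261)*(1/40) = (-1059/1802 - 261)*(1/40) = -471381/1802*1/40 = -471381/72080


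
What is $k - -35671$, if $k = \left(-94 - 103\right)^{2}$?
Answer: $74480$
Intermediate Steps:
$k = 38809$ ($k = \left(-197\right)^{2} = 38809$)
$k - -35671 = 38809 - -35671 = 38809 + 35671 = 74480$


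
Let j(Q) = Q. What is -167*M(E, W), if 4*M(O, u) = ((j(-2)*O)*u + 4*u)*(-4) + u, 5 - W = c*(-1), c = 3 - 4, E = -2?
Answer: 5177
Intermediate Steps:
c = -1
W = 4 (W = 5 - (-1)*(-1) = 5 - 1*1 = 5 - 1 = 4)
M(O, u) = -15*u/4 + 2*O*u (M(O, u) = (((-2*O)*u + 4*u)*(-4) + u)/4 = ((-2*O*u + 4*u)*(-4) + u)/4 = ((4*u - 2*O*u)*(-4) + u)/4 = ((-16*u + 8*O*u) + u)/4 = (-15*u + 8*O*u)/4 = -15*u/4 + 2*O*u)
-167*M(E, W) = -167*4*(-15 + 8*(-2))/4 = -167*4*(-15 - 16)/4 = -167*4*(-31)/4 = -167*(-31) = 5177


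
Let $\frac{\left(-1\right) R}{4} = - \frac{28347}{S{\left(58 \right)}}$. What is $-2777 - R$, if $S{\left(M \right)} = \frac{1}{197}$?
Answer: $-22340213$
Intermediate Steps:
$S{\left(M \right)} = \frac{1}{197}$
$R = 22337436$ ($R = - 4 \left(- 28347 \frac{1}{\frac{1}{197}}\right) = - 4 \left(\left(-28347\right) 197\right) = \left(-4\right) \left(-5584359\right) = 22337436$)
$-2777 - R = -2777 - 22337436 = -22340213$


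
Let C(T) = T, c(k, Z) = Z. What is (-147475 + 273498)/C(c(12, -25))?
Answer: -126023/25 ≈ -5040.9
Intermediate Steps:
(-147475 + 273498)/C(c(12, -25)) = (-147475 + 273498)/(-25) = 126023*(-1/25) = -126023/25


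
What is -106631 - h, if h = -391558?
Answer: 284927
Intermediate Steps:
-106631 - h = -106631 - 1*(-391558) = -106631 + 391558 = 284927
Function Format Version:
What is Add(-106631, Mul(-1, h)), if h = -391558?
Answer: 284927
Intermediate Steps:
Add(-106631, Mul(-1, h)) = Add(-106631, Mul(-1, -391558)) = Add(-106631, 391558) = 284927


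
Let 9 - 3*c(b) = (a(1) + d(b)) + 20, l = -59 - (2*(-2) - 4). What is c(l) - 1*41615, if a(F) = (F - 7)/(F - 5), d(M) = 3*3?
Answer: -249733/6 ≈ -41622.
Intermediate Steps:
d(M) = 9
a(F) = (-7 + F)/(-5 + F)
l = -51 (l = -59 - (-4 - 4) = -59 - 1*(-8) = -59 + 8 = -51)
c(b) = -43/6 (c(b) = 3 - (((-7 + 1)/(-5 + 1) + 9) + 20)/3 = 3 - ((-6/(-4) + 9) + 20)/3 = 3 - ((-¼*(-6) + 9) + 20)/3 = 3 - ((3/2 + 9) + 20)/3 = 3 - (21/2 + 20)/3 = 3 - ⅓*61/2 = 3 - 61/6 = -43/6)
c(l) - 1*41615 = -43/6 - 1*41615 = -43/6 - 41615 = -249733/6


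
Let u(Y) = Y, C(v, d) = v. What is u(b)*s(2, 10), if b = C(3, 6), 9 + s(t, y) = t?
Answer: -21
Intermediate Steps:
s(t, y) = -9 + t
b = 3
u(b)*s(2, 10) = 3*(-9 + 2) = 3*(-7) = -21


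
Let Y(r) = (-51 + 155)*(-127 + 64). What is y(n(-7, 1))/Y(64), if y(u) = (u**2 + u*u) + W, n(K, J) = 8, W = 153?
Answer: -281/6552 ≈ -0.042888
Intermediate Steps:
Y(r) = -6552 (Y(r) = 104*(-63) = -6552)
y(u) = 153 + 2*u**2 (y(u) = (u**2 + u*u) + 153 = (u**2 + u**2) + 153 = 2*u**2 + 153 = 153 + 2*u**2)
y(n(-7, 1))/Y(64) = (153 + 2*8**2)/(-6552) = (153 + 2*64)*(-1/6552) = (153 + 128)*(-1/6552) = 281*(-1/6552) = -281/6552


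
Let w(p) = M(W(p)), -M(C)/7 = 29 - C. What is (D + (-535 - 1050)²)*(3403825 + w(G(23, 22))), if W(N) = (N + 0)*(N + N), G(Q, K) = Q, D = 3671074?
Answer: 21091406021372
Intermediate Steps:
W(N) = 2*N² (W(N) = N*(2*N) = 2*N²)
M(C) = -203 + 7*C (M(C) = -7*(29 - C) = -203 + 7*C)
w(p) = -203 + 14*p² (w(p) = -203 + 7*(2*p²) = -203 + 14*p²)
(D + (-535 - 1050)²)*(3403825 + w(G(23, 22))) = (3671074 + (-535 - 1050)²)*(3403825 + (-203 + 14*23²)) = (3671074 + (-1585)²)*(3403825 + (-203 + 14*529)) = (3671074 + 2512225)*(3403825 + (-203 + 7406)) = 6183299*(3403825 + 7203) = 6183299*3411028 = 21091406021372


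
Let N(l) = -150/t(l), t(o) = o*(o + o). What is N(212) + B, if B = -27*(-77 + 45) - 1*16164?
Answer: -687643275/44944 ≈ -15300.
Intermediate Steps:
t(o) = 2*o**2 (t(o) = o*(2*o) = 2*o**2)
N(l) = -75/l**2 (N(l) = -150*1/(2*l**2) = -75/l**2)
B = -15300 (B = -27*(-32) - 16164 = 864 - 16164 = -15300)
N(212) + B = -75/212**2 - 15300 = -75*1/44944 - 15300 = -75/44944 - 15300 = -687643275/44944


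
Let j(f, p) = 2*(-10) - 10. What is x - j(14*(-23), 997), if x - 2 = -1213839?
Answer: -1213807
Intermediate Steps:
j(f, p) = -30 (j(f, p) = -20 - 10 = -30)
x = -1213837 (x = 2 - 1213839 = -1213837)
x - j(14*(-23), 997) = -1213837 - 1*(-30) = -1213837 + 30 = -1213807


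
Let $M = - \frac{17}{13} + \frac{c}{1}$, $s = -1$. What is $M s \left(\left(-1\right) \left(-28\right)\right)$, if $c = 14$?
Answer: $- \frac{4620}{13} \approx -355.38$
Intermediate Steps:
$M = \frac{165}{13}$ ($M = - \frac{17}{13} + \frac{14}{1} = \left(-17\right) \frac{1}{13} + 14 \cdot 1 = - \frac{17}{13} + 14 = \frac{165}{13} \approx 12.692$)
$M s \left(\left(-1\right) \left(-28\right)\right) = \frac{165}{13} \left(-1\right) \left(\left(-1\right) \left(-28\right)\right) = \left(- \frac{165}{13}\right) 28 = - \frac{4620}{13}$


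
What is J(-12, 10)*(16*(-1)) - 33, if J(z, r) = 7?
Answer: -145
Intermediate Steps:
J(-12, 10)*(16*(-1)) - 33 = 7*(16*(-1)) - 33 = 7*(-16) - 33 = -112 - 33 = -145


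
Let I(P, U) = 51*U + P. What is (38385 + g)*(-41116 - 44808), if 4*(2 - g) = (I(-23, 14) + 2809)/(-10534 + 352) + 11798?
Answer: -15501785131000/5091 ≈ -3.0449e+9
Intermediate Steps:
I(P, U) = P + 51*U
g = -15005285/5091 (g = 2 - (((-23 + 51*14) + 2809)/(-10534 + 352) + 11798)/4 = 2 - (((-23 + 714) + 2809)/(-10182) + 11798)/4 = 2 - ((691 + 2809)*(-1/10182) + 11798)/4 = 2 - (3500*(-1/10182) + 11798)/4 = 2 - (-1750/5091 + 11798)/4 = 2 - ¼*60061868/5091 = 2 - 15015467/5091 = -15005285/5091 ≈ -2947.4)
(38385 + g)*(-41116 - 44808) = (38385 - 15005285/5091)*(-41116 - 44808) = (180412750/5091)*(-85924) = -15501785131000/5091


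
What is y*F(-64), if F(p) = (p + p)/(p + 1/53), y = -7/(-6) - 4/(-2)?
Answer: 64448/10173 ≈ 6.3352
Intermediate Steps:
y = 19/6 (y = -7*(-⅙) - 4*(-½) = 7/6 + 2 = 19/6 ≈ 3.1667)
F(p) = 2*p/(1/53 + p) (F(p) = (2*p)/(p + 1/53) = (2*p)/(1/53 + p) = 2*p/(1/53 + p))
y*F(-64) = 19*(106*(-64)/(1 + 53*(-64)))/6 = 19*(106*(-64)/(1 - 3392))/6 = 19*(106*(-64)/(-3391))/6 = 19*(106*(-64)*(-1/3391))/6 = (19/6)*(6784/3391) = 64448/10173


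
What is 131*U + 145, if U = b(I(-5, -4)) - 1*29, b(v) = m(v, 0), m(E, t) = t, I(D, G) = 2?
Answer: -3654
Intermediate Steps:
b(v) = 0
U = -29 (U = 0 - 1*29 = 0 - 29 = -29)
131*U + 145 = 131*(-29) + 145 = -3799 + 145 = -3654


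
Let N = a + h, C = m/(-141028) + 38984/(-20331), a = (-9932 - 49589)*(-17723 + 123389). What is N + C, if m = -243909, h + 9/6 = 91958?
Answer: -18032802409602581579/2867240268 ≈ -6.2893e+9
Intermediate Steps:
h = 183913/2 (h = -3/2 + 91958 = 183913/2 ≈ 91957.)
a = -6289345986 (a = -59521*105666 = -6289345986)
C = -538921673/2867240268 (C = -243909/(-141028) + 38984/(-20331) = -243909*(-1/141028) + 38984*(-1/20331) = 243909/141028 - 38984/20331 = -538921673/2867240268 ≈ -0.18796)
N = -12578508059/2 (N = -6289345986 + 183913/2 = -12578508059/2 ≈ -6.2893e+9)
N + C = -12578508059/2 - 538921673/2867240268 = -18032802409602581579/2867240268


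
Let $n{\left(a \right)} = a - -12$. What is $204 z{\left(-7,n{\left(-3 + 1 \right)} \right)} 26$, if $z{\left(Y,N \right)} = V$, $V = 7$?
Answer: $37128$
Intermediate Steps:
$n{\left(a \right)} = 12 + a$ ($n{\left(a \right)} = a + 12 = 12 + a$)
$z{\left(Y,N \right)} = 7$
$204 z{\left(-7,n{\left(-3 + 1 \right)} \right)} 26 = 204 \cdot 7 \cdot 26 = 1428 \cdot 26 = 37128$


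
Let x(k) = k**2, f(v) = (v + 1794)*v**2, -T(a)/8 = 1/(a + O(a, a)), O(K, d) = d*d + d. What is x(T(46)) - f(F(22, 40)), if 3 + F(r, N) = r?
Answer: -49856658767/76176 ≈ -6.5449e+5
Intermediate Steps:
F(r, N) = -3 + r
O(K, d) = d + d**2 (O(K, d) = d**2 + d = d + d**2)
T(a) = -8/(a + a*(1 + a))
f(v) = v**2*(1794 + v) (f(v) = (1794 + v)*v**2 = v**2*(1794 + v))
x(T(46)) - f(F(22, 40)) = (-8/(46*(2 + 46)))**2 - (-3 + 22)**2*(1794 + (-3 + 22)) = (-8*1/46/48)**2 - 19**2*(1794 + 19) = (-8*1/46*1/48)**2 - 361*1813 = (-1/276)**2 - 1*654493 = 1/76176 - 654493 = -49856658767/76176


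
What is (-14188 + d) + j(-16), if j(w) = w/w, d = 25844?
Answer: 11657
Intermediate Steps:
j(w) = 1
(-14188 + d) + j(-16) = (-14188 + 25844) + 1 = 11656 + 1 = 11657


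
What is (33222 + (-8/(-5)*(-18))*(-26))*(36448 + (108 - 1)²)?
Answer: 8135497038/5 ≈ 1.6271e+9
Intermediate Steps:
(33222 + (-8/(-5)*(-18))*(-26))*(36448 + (108 - 1)²) = (33222 + (-8*(-⅕)*(-18))*(-26))*(36448 + 107²) = (33222 + ((8/5)*(-18))*(-26))*(36448 + 11449) = (33222 - 144/5*(-26))*47897 = (33222 + 3744/5)*47897 = (169854/5)*47897 = 8135497038/5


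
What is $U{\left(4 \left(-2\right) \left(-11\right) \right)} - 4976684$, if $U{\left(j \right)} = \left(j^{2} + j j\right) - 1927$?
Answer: $-4963123$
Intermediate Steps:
$U{\left(j \right)} = -1927 + 2 j^{2}$ ($U{\left(j \right)} = \left(j^{2} + j^{2}\right) - 1927 = 2 j^{2} - 1927 = -1927 + 2 j^{2}$)
$U{\left(4 \left(-2\right) \left(-11\right) \right)} - 4976684 = \left(-1927 + 2 \left(4 \left(-2\right) \left(-11\right)\right)^{2}\right) - 4976684 = \left(-1927 + 2 \left(\left(-8\right) \left(-11\right)\right)^{2}\right) - 4976684 = \left(-1927 + 2 \cdot 88^{2}\right) - 4976684 = \left(-1927 + 2 \cdot 7744\right) - 4976684 = \left(-1927 + 15488\right) - 4976684 = 13561 - 4976684 = -4963123$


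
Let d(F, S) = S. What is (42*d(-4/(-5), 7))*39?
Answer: 11466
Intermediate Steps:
(42*d(-4/(-5), 7))*39 = (42*7)*39 = 294*39 = 11466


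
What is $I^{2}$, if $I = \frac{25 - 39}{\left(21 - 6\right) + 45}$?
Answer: $\frac{49}{900} \approx 0.054444$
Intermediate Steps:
$I = - \frac{7}{30}$ ($I = - \frac{14}{15 + 45} = - \frac{14}{60} = \left(-14\right) \frac{1}{60} = - \frac{7}{30} \approx -0.23333$)
$I^{2} = \left(- \frac{7}{30}\right)^{2} = \frac{49}{900}$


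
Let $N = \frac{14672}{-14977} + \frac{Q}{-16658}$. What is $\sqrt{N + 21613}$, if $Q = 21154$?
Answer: $\frac{2 \sqrt{84070811803120861749}}{124743433} \approx 147.01$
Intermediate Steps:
$N = - \frac{280614817}{124743433}$ ($N = \frac{14672}{-14977} + \frac{21154}{-16658} = 14672 \left(- \frac{1}{14977}\right) + 21154 \left(- \frac{1}{16658}\right) = - \frac{14672}{14977} - \frac{10577}{8329} = - \frac{280614817}{124743433} \approx -2.2495$)
$\sqrt{N + 21613} = \sqrt{- \frac{280614817}{124743433} + 21613} = \sqrt{\frac{2695799202612}{124743433}} = \frac{2 \sqrt{84070811803120861749}}{124743433}$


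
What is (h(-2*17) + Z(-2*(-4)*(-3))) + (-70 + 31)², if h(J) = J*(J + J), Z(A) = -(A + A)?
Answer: 3881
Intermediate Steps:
Z(A) = -2*A
h(J) = 2*J² (h(J) = J*(2*J) = 2*J²)
(h(-2*17) + Z(-2*(-4)*(-3))) + (-70 + 31)² = (2*(-2*17)² - 2*(-2*(-4))*(-3)) + (-70 + 31)² = (2*(-34)² - 16*(-3)) + (-39)² = (2*1156 - 2*(-24)) + 1521 = (2312 + 48) + 1521 = 2360 + 1521 = 3881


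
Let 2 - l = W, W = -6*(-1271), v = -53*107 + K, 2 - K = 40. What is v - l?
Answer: 1915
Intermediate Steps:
K = -38 (K = 2 - 1*40 = 2 - 40 = -38)
v = -5709 (v = -53*107 - 38 = -5671 - 38 = -5709)
W = 7626
l = -7624 (l = 2 - 1*7626 = 2 - 7626 = -7624)
v - l = -5709 - 1*(-7624) = -5709 + 7624 = 1915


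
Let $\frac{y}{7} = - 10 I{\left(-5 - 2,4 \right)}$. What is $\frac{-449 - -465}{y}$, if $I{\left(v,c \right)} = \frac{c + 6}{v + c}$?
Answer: $\frac{12}{175} \approx 0.068571$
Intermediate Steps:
$I{\left(v,c \right)} = \frac{6 + c}{c + v}$
$y = \frac{700}{3}$ ($y = 7 \left(- 10 \frac{6 + 4}{4 - 7}\right) = 7 \left(- 10 \frac{1}{4 - 7} \cdot 10\right) = 7 \left(- 10 \frac{1}{-3} \cdot 10\right) = 7 \left(- 10 \left(\left(- \frac{1}{3}\right) 10\right)\right) = 7 \left(\left(-10\right) \left(- \frac{10}{3}\right)\right) = 7 \cdot \frac{100}{3} = \frac{700}{3} \approx 233.33$)
$\frac{-449 - -465}{y} = \frac{-449 - -465}{\frac{700}{3}} = \left(-449 + 465\right) \frac{3}{700} = 16 \cdot \frac{3}{700} = \frac{12}{175}$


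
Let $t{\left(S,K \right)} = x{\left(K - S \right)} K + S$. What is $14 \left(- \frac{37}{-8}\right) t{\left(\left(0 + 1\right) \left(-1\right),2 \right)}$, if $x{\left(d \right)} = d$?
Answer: $\frac{1295}{4} \approx 323.75$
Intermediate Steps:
$t{\left(S,K \right)} = S + K \left(K - S\right)$ ($t{\left(S,K \right)} = \left(K - S\right) K + S = K \left(K - S\right) + S = S + K \left(K - S\right)$)
$14 \left(- \frac{37}{-8}\right) t{\left(\left(0 + 1\right) \left(-1\right),2 \right)} = 14 \left(- \frac{37}{-8}\right) \left(\left(0 + 1\right) \left(-1\right) + 2 \left(2 - \left(0 + 1\right) \left(-1\right)\right)\right) = 14 \left(\left(-37\right) \left(- \frac{1}{8}\right)\right) \left(1 \left(-1\right) + 2 \left(2 - 1 \left(-1\right)\right)\right) = 14 \cdot \frac{37}{8} \left(-1 + 2 \left(2 - -1\right)\right) = \frac{259 \left(-1 + 2 \left(2 + 1\right)\right)}{4} = \frac{259 \left(-1 + 2 \cdot 3\right)}{4} = \frac{259 \left(-1 + 6\right)}{4} = \frac{259}{4} \cdot 5 = \frac{1295}{4}$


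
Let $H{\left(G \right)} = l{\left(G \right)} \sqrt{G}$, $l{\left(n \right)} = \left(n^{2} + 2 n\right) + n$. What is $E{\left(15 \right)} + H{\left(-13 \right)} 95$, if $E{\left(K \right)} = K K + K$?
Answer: $240 + 12350 i \sqrt{13} \approx 240.0 + 44529.0 i$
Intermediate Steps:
$l{\left(n \right)} = n^{2} + 3 n$
$H{\left(G \right)} = G^{\frac{3}{2}} \left(3 + G\right)$ ($H{\left(G \right)} = G \left(3 + G\right) \sqrt{G} = G^{\frac{3}{2}} \left(3 + G\right)$)
$E{\left(K \right)} = K + K^{2}$ ($E{\left(K \right)} = K^{2} + K = K + K^{2}$)
$E{\left(15 \right)} + H{\left(-13 \right)} 95 = 15 \left(1 + 15\right) + \left(-13\right)^{\frac{3}{2}} \left(3 - 13\right) 95 = 15 \cdot 16 + - 13 i \sqrt{13} \left(-10\right) 95 = 240 + 130 i \sqrt{13} \cdot 95 = 240 + 12350 i \sqrt{13}$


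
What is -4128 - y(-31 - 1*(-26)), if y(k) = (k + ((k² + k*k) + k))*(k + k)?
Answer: -3728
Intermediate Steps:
y(k) = 2*k*(2*k + 2*k²) (y(k) = (k + ((k² + k²) + k))*(2*k) = (k + (2*k² + k))*(2*k) = (k + (k + 2*k²))*(2*k) = (2*k + 2*k²)*(2*k) = 2*k*(2*k + 2*k²))
-4128 - y(-31 - 1*(-26)) = -4128 - 4*(-31 - 1*(-26))²*(1 + (-31 - 1*(-26))) = -4128 - 4*(-31 + 26)²*(1 + (-31 + 26)) = -4128 - 4*(-5)²*(1 - 5) = -4128 - 4*25*(-4) = -4128 - 1*(-400) = -4128 + 400 = -3728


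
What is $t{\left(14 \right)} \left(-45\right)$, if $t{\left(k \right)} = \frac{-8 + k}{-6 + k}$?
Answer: $- \frac{135}{4} \approx -33.75$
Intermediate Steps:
$t{\left(k \right)} = \frac{-8 + k}{-6 + k}$
$t{\left(14 \right)} \left(-45\right) = \frac{-8 + 14}{-6 + 14} \left(-45\right) = \frac{1}{8} \cdot 6 \left(-45\right) = \frac{3}{4} \left(-45\right) = - \frac{135}{4}$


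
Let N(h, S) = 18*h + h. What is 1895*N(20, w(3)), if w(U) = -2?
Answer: 720100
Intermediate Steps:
N(h, S) = 19*h
1895*N(20, w(3)) = 1895*(19*20) = 1895*380 = 720100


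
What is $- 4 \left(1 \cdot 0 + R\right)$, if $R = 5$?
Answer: $-20$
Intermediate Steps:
$- 4 \left(1 \cdot 0 + R\right) = - 4 \left(1 \cdot 0 + 5\right) = - 4 \left(0 + 5\right) = \left(-4\right) 5 = -20$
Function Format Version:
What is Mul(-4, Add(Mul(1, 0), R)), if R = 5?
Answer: -20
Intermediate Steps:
Mul(-4, Add(Mul(1, 0), R)) = Mul(-4, Add(Mul(1, 0), 5)) = Mul(-4, Add(0, 5)) = Mul(-4, 5) = -20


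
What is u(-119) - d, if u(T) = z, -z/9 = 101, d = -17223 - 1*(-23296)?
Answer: -6982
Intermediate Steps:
d = 6073 (d = -17223 + 23296 = 6073)
z = -909 (z = -9*101 = -909)
u(T) = -909
u(-119) - d = -909 - 1*6073 = -909 - 6073 = -6982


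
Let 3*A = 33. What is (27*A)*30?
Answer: 8910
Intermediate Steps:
A = 11 (A = (⅓)*33 = 11)
(27*A)*30 = (27*11)*30 = 297*30 = 8910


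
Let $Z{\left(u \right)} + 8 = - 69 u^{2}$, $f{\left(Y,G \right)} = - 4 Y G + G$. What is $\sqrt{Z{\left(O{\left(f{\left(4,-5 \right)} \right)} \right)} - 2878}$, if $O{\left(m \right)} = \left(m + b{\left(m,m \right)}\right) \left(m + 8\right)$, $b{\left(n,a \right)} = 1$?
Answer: $i \sqrt{2745572502} \approx 52398.0 i$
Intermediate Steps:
$f{\left(Y,G \right)} = G - 4 G Y$ ($f{\left(Y,G \right)} = - 4 G Y + G = G - 4 G Y$)
$O{\left(m \right)} = \left(1 + m\right) \left(8 + m\right)$ ($O{\left(m \right)} = \left(m + 1\right) \left(m + 8\right) = \left(1 + m\right) \left(8 + m\right)$)
$Z{\left(u \right)} = -8 - 69 u^{2}$
$\sqrt{Z{\left(O{\left(f{\left(4,-5 \right)} \right)} \right)} - 2878} = \sqrt{\left(-8 - 69 \left(8 + \left(- 5 \left(1 - 16\right)\right)^{2} + 9 \left(- 5 \left(1 - 16\right)\right)\right)^{2}\right) - 2878} = \sqrt{\left(-8 - 69 \left(8 + \left(\left(-5\right) \left(-15\right)\right)^{2} + 9 \left(\left(-5\right) \left(-15\right)\right)\right)^{2}\right) - 2878} = \sqrt{\left(-8 - 69 \left(8 + 75^{2} + 9 \cdot 75\right)^{2}\right) - 2878} = \sqrt{\left(-8 - 69 \left(8 + 5625 + 675\right)^{2}\right) - 2878} = \sqrt{\left(-8 - 69 \cdot 6308^{2}\right) - 2878} = \sqrt{\left(-8 - 2745569616\right) - 2878} = \sqrt{-2745569624 - 2878} = \sqrt{-2745572502} = i \sqrt{2745572502}$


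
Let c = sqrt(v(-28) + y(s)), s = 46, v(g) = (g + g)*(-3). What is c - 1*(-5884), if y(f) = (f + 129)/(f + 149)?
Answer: 5884 + sqrt(256893)/39 ≈ 5897.0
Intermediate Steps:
v(g) = -6*g (v(g) = (2*g)*(-3) = -6*g)
y(f) = (129 + f)/(149 + f)
c = sqrt(256893)/39 (c = sqrt(-6*(-28) + (129 + 46)/(149 + 46)) = sqrt(168 + 175/195) = sqrt(168 + (1/195)*175) = sqrt(168 + 35/39) = sqrt(6587/39) = sqrt(256893)/39 ≈ 12.996)
c - 1*(-5884) = sqrt(256893)/39 - 1*(-5884) = sqrt(256893)/39 + 5884 = 5884 + sqrt(256893)/39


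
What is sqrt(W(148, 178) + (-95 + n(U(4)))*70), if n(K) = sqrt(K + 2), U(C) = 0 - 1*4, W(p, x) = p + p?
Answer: sqrt(-6354 + 70*I*sqrt(2)) ≈ 0.6209 + 79.714*I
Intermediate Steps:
W(p, x) = 2*p
U(C) = -4 (U(C) = 0 - 4 = -4)
n(K) = sqrt(2 + K)
sqrt(W(148, 178) + (-95 + n(U(4)))*70) = sqrt(2*148 + (-95 + sqrt(2 - 4))*70) = sqrt(296 + (-95 + sqrt(-2))*70) = sqrt(296 + (-95 + I*sqrt(2))*70) = sqrt(296 + (-6650 + 70*I*sqrt(2))) = sqrt(-6354 + 70*I*sqrt(2))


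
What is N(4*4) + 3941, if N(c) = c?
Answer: 3957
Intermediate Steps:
N(4*4) + 3941 = 4*4 + 3941 = 16 + 3941 = 3957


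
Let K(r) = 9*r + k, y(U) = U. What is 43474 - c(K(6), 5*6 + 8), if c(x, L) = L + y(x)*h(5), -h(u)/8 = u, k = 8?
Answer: 45916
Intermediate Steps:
h(u) = -8*u
K(r) = 8 + 9*r (K(r) = 9*r + 8 = 8 + 9*r)
c(x, L) = L - 40*x (c(x, L) = L + x*(-8*5) = L + x*(-40) = L - 40*x)
43474 - c(K(6), 5*6 + 8) = 43474 - ((5*6 + 8) - 40*(8 + 9*6)) = 43474 - ((30 + 8) - 40*(8 + 54)) = 43474 - (38 - 40*62) = 43474 - (38 - 2480) = 43474 - 1*(-2442) = 43474 + 2442 = 45916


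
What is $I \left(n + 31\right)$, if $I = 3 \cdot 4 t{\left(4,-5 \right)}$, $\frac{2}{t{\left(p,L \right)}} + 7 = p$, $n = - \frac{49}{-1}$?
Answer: $-640$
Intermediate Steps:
$n = 49$ ($n = \left(-49\right) \left(-1\right) = 49$)
$t{\left(p,L \right)} = \frac{2}{-7 + p}$
$I = -8$ ($I = 3 \cdot 4 \frac{2}{-7 + 4} = 12 \frac{2}{-3} = 12 \cdot 2 \left(- \frac{1}{3}\right) = 12 \left(- \frac{2}{3}\right) = -8$)
$I \left(n + 31\right) = - 8 \left(49 + 31\right) = \left(-8\right) 80 = -640$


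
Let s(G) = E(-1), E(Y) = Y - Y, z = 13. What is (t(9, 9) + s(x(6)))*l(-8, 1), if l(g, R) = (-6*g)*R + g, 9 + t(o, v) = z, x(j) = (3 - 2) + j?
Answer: 160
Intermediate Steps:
x(j) = 1 + j
E(Y) = 0
t(o, v) = 4 (t(o, v) = -9 + 13 = 4)
s(G) = 0
l(g, R) = g - 6*R*g (l(g, R) = -6*R*g + g = g - 6*R*g)
(t(9, 9) + s(x(6)))*l(-8, 1) = (4 + 0)*(-8*(1 - 6*1)) = 4*(-8*(1 - 6)) = 4*(-8*(-5)) = 4*40 = 160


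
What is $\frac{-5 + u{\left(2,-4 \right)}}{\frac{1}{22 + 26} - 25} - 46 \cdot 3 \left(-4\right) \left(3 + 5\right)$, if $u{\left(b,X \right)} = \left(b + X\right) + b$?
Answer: $\frac{5295024}{1199} \approx 4416.2$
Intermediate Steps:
$u{\left(b,X \right)} = X + 2 b$ ($u{\left(b,X \right)} = \left(X + b\right) + b = X + 2 b$)
$\frac{-5 + u{\left(2,-4 \right)}}{\frac{1}{22 + 26} - 25} - 46 \cdot 3 \left(-4\right) \left(3 + 5\right) = \frac{-5 + \left(-4 + 2 \cdot 2\right)}{\frac{1}{22 + 26} - 25} - 46 \cdot 3 \left(-4\right) \left(3 + 5\right) = \frac{-5 + \left(-4 + 4\right)}{\frac{1}{48} - 25} - 46 \left(\left(-12\right) 8\right) = \frac{-5 + 0}{\frac{1}{48} - 25} - -4416 = - \frac{5}{- \frac{1199}{48}} + 4416 = \left(-5\right) \left(- \frac{48}{1199}\right) + 4416 = \frac{240}{1199} + 4416 = \frac{5295024}{1199}$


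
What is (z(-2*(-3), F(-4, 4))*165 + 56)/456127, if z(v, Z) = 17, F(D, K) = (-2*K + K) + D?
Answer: 2861/456127 ≈ 0.0062724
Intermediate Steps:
F(D, K) = D - K (F(D, K) = -K + D = D - K)
(z(-2*(-3), F(-4, 4))*165 + 56)/456127 = (17*165 + 56)/456127 = (2805 + 56)*(1/456127) = 2861*(1/456127) = 2861/456127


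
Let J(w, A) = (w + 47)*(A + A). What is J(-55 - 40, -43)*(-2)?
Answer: -8256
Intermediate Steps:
J(w, A) = 2*A*(47 + w) (J(w, A) = (47 + w)*(2*A) = 2*A*(47 + w))
J(-55 - 40, -43)*(-2) = (2*(-43)*(47 + (-55 - 40)))*(-2) = (2*(-43)*(47 - 95))*(-2) = (2*(-43)*(-48))*(-2) = 4128*(-2) = -8256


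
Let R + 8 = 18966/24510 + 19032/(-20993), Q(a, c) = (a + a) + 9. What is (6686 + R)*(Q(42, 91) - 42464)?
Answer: -3466370818402379/12250915 ≈ -2.8295e+8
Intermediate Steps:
Q(a, c) = 9 + 2*a (Q(a, c) = 2*a + 9 = 9 + 2*a)
R = -697438087/85756405 (R = -8 + (18966/24510 + 19032/(-20993)) = -8 + (18966*(1/24510) + 19032*(-1/20993)) = -8 + (3161/4085 - 19032/20993) = -8 - 11386847/85756405 = -697438087/85756405 ≈ -8.1328)
(6686 + R)*(Q(42, 91) - 42464) = (6686 - 697438087/85756405)*((9 + 2*42) - 42464) = 572669885743*((9 + 84) - 42464)/85756405 = 572669885743*(93 - 42464)/85756405 = (572669885743/85756405)*(-42371) = -3466370818402379/12250915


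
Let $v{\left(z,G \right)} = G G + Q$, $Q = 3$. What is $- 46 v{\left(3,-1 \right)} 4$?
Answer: $-736$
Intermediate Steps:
$v{\left(z,G \right)} = 3 + G^{2}$ ($v{\left(z,G \right)} = G G + 3 = G^{2} + 3 = 3 + G^{2}$)
$- 46 v{\left(3,-1 \right)} 4 = - 46 \left(3 + \left(-1\right)^{2}\right) 4 = - 46 \left(3 + 1\right) 4 = \left(-46\right) 4 \cdot 4 = \left(-184\right) 4 = -736$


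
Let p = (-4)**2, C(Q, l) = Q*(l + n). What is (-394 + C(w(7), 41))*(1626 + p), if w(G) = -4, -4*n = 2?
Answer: -912952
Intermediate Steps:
n = -1/2 (n = -1/4*2 = -1/2 ≈ -0.50000)
C(Q, l) = Q*(-1/2 + l) (C(Q, l) = Q*(l - 1/2) = Q*(-1/2 + l))
p = 16
(-394 + C(w(7), 41))*(1626 + p) = (-394 - 4*(-1/2 + 41))*(1626 + 16) = (-394 - 4*81/2)*1642 = (-394 - 162)*1642 = -556*1642 = -912952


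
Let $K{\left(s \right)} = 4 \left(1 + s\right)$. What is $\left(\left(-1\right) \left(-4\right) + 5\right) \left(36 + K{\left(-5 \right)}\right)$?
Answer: $180$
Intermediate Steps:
$K{\left(s \right)} = 4 + 4 s$
$\left(\left(-1\right) \left(-4\right) + 5\right) \left(36 + K{\left(-5 \right)}\right) = \left(\left(-1\right) \left(-4\right) + 5\right) \left(36 + \left(4 + 4 \left(-5\right)\right)\right) = \left(4 + 5\right) \left(36 + \left(4 - 20\right)\right) = 9 \left(36 - 16\right) = 9 \cdot 20 = 180$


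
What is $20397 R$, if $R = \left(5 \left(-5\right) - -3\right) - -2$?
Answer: $-407940$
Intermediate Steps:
$R = -20$ ($R = \left(-25 + 3\right) + 2 = -22 + 2 = -20$)
$20397 R = 20397 \left(-20\right) = -407940$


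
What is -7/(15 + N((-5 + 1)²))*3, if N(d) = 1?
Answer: -21/16 ≈ -1.3125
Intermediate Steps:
-7/(15 + N((-5 + 1)²))*3 = -7/(15 + 1)*3 = -7/16*3 = -21/16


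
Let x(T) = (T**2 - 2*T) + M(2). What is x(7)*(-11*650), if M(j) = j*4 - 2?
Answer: -293150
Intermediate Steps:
M(j) = -2 + 4*j (M(j) = 4*j - 2 = -2 + 4*j)
x(T) = 6 + T**2 - 2*T (x(T) = (T**2 - 2*T) + (-2 + 4*2) = (T**2 - 2*T) + (-2 + 8) = (T**2 - 2*T) + 6 = 6 + T**2 - 2*T)
x(7)*(-11*650) = (6 + 7**2 - 2*7)*(-11*650) = (6 + 49 - 14)*(-7150) = 41*(-7150) = -293150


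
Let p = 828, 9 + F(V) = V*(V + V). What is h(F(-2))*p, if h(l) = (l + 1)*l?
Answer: 0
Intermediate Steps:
F(V) = -9 + 2*V**2 (F(V) = -9 + V*(V + V) = -9 + V*(2*V) = -9 + 2*V**2)
h(l) = l*(1 + l) (h(l) = (1 + l)*l = l*(1 + l))
h(F(-2))*p = ((-9 + 2*(-2)**2)*(1 + (-9 + 2*(-2)**2)))*828 = ((-9 + 2*4)*(1 + (-9 + 2*4)))*828 = ((-9 + 8)*(1 + (-9 + 8)))*828 = -(1 - 1)*828 = -1*0*828 = 0*828 = 0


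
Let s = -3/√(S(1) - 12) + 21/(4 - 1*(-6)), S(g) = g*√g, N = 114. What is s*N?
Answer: 1197/5 + 342*I*√11/11 ≈ 239.4 + 103.12*I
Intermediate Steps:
S(g) = g^(3/2)
s = 21/10 + 3*I*√11/11 (s = -3/√(1^(3/2) - 12) + 21/(4 - 1*(-6)) = -3/√(1 - 12) + 21/(4 + 6) = -3*(-I*√11/11) + 21/10 = -3*(-I*√11/11) + 21*(⅒) = -(-3)*I*√11/11 + 21/10 = 3*I*√11/11 + 21/10 = 21/10 + 3*I*√11/11 ≈ 2.1 + 0.90453*I)
s*N = (21/10 + 3*I*√11/11)*114 = 1197/5 + 342*I*√11/11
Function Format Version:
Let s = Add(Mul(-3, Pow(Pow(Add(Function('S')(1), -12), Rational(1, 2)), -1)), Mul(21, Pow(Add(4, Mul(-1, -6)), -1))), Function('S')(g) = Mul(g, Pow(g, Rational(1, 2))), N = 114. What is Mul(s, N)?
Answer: Add(Rational(1197, 5), Mul(Rational(342, 11), I, Pow(11, Rational(1, 2)))) ≈ Add(239.40, Mul(103.12, I))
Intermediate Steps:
Function('S')(g) = Pow(g, Rational(3, 2))
s = Add(Rational(21, 10), Mul(Rational(3, 11), I, Pow(11, Rational(1, 2)))) (s = Add(Mul(-3, Pow(Pow(Add(Pow(1, Rational(3, 2)), -12), Rational(1, 2)), -1)), Mul(21, Pow(Add(4, Mul(-1, -6)), -1))) = Add(Mul(-3, Pow(Pow(Add(1, -12), Rational(1, 2)), -1)), Mul(21, Pow(Add(4, 6), -1))) = Add(Mul(-3, Pow(Pow(-11, Rational(1, 2)), -1)), Mul(21, Pow(10, -1))) = Add(Mul(-3, Pow(Mul(I, Pow(11, Rational(1, 2))), -1)), Mul(21, Rational(1, 10))) = Add(Mul(-3, Mul(Rational(-1, 11), I, Pow(11, Rational(1, 2)))), Rational(21, 10)) = Add(Mul(Rational(3, 11), I, Pow(11, Rational(1, 2))), Rational(21, 10)) = Add(Rational(21, 10), Mul(Rational(3, 11), I, Pow(11, Rational(1, 2)))) ≈ Add(2.1000, Mul(0.90453, I)))
Mul(s, N) = Mul(Add(Rational(21, 10), Mul(Rational(3, 11), I, Pow(11, Rational(1, 2)))), 114) = Add(Rational(1197, 5), Mul(Rational(342, 11), I, Pow(11, Rational(1, 2))))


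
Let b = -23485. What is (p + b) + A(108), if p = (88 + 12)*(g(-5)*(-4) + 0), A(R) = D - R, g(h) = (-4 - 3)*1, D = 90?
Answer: -20703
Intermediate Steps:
g(h) = -7 (g(h) = -7*1 = -7)
A(R) = 90 - R
p = 2800 (p = (88 + 12)*(-7*(-4) + 0) = 100*(28 + 0) = 100*28 = 2800)
(p + b) + A(108) = (2800 - 23485) + (90 - 1*108) = -20685 + (90 - 108) = -20685 - 18 = -20703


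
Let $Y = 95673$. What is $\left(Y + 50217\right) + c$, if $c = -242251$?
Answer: $-96361$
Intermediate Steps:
$\left(Y + 50217\right) + c = \left(95673 + 50217\right) - 242251 = 145890 - 242251 = -96361$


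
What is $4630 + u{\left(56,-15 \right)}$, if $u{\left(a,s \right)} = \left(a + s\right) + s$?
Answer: $4656$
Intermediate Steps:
$u{\left(a,s \right)} = a + 2 s$
$4630 + u{\left(56,-15 \right)} = 4630 + \left(56 + 2 \left(-15\right)\right) = 4630 + \left(56 - 30\right) = 4630 + 26 = 4656$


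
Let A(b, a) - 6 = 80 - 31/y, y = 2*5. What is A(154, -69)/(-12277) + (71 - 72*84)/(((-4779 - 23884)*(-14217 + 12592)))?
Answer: -7869288033/1143660865750 ≈ -0.0068808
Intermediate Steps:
y = 10
A(b, a) = 829/10 (A(b, a) = 6 + (80 - 31/10) = 6 + 769/10 = 829/10)
A(154, -69)/(-12277) + (71 - 72*84)/(((-4779 - 23884)*(-14217 + 12592))) = (829/10)/(-12277) + (71 - 72*84)/(((-4779 - 23884)*(-14217 + 12592))) = (829/10)*(-1/12277) + (71 - 6048)/((-28663*(-1625))) = -829/122770 - 5977/46577375 = -7869288033/1143660865750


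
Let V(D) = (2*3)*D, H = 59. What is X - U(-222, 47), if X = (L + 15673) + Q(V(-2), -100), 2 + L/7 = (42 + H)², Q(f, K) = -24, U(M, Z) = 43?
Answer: 86999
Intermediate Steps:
V(D) = 6*D
L = 71393 (L = -14 + 7*(42 + 59)² = -14 + 7*101² = -14 + 7*10201 = -14 + 71407 = 71393)
X = 87042 (X = (71393 + 15673) - 24 = 87066 - 24 = 87042)
X - U(-222, 47) = 87042 - 1*43 = 87042 - 43 = 86999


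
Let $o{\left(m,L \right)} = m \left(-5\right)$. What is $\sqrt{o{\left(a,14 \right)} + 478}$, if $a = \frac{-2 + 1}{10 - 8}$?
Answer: $\frac{31 \sqrt{2}}{2} \approx 21.92$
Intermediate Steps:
$a = - \frac{1}{2} \approx -0.5$
$o{\left(m,L \right)} = - 5 m$
$\sqrt{o{\left(a,14 \right)} + 478} = \sqrt{\left(-5\right) \left(- \frac{1}{2}\right) + 478} = \sqrt{\frac{5}{2} + 478} = \sqrt{\frac{961}{2}} = \frac{31 \sqrt{2}}{2}$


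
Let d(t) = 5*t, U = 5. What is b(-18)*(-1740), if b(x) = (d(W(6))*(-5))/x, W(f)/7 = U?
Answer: -253750/3 ≈ -84583.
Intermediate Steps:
W(f) = 35 (W(f) = 7*5 = 35)
b(x) = -875/x (b(x) = ((5*35)*(-5))/x = (175*(-5))/x = -875/x)
b(-18)*(-1740) = -875/(-18)*(-1740) = -875*(-1/18)*(-1740) = (875/18)*(-1740) = -253750/3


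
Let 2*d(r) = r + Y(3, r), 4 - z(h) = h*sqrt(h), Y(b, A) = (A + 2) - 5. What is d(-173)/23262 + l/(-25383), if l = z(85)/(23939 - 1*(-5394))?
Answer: -28872385023/3848876443604 + 85*sqrt(85)/744559539 ≈ -0.0075005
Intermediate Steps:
Y(b, A) = -3 + A (Y(b, A) = (2 + A) - 5 = -3 + A)
z(h) = 4 - h**(3/2) (z(h) = 4 - h*sqrt(h) = 4 - h**(3/2))
l = 4/29333 - 85*sqrt(85)/29333 (l = (4 - 85**(3/2))/(23939 - 1*(-5394)) = (4 - 85*sqrt(85))/(23939 + 5394) = (4 - 85*sqrt(85))/29333 = (4 - 85*sqrt(85))*(1/29333) = 4/29333 - 85*sqrt(85)/29333 ≈ -0.026580)
d(r) = -3/2 + r (d(r) = (r + (-3 + r))/2 = (-3 + 2*r)/2 = -3/2 + r)
d(-173)/23262 + l/(-25383) = (-3/2 - 173)/23262 + (4/29333 - 85*sqrt(85)/29333)/(-25383) = -349/2*1/23262 + (4/29333 - 85*sqrt(85)/29333)*(-1/25383) = -349/46524 + (-4/744559539 + 85*sqrt(85)/744559539) = -28872385023/3848876443604 + 85*sqrt(85)/744559539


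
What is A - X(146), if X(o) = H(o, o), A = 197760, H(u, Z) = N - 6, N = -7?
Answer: 197773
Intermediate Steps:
H(u, Z) = -13 (H(u, Z) = -7 - 6 = -13)
X(o) = -13
A - X(146) = 197760 - 1*(-13) = 197760 + 13 = 197773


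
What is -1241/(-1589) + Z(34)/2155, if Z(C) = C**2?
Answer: 4511239/3424295 ≈ 1.3174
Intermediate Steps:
-1241/(-1589) + Z(34)/2155 = -1241/(-1589) + 34**2/2155 = -1241*(-1/1589) + 1156*(1/2155) = 1241/1589 + 1156/2155 = 4511239/3424295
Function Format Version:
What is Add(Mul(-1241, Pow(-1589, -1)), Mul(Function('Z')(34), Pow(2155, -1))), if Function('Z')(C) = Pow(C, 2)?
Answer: Rational(4511239, 3424295) ≈ 1.3174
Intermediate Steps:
Add(Mul(-1241, Pow(-1589, -1)), Mul(Function('Z')(34), Pow(2155, -1))) = Add(Mul(-1241, Pow(-1589, -1)), Mul(Pow(34, 2), Pow(2155, -1))) = Add(Mul(-1241, Rational(-1, 1589)), Mul(1156, Rational(1, 2155))) = Add(Rational(1241, 1589), Rational(1156, 2155)) = Rational(4511239, 3424295)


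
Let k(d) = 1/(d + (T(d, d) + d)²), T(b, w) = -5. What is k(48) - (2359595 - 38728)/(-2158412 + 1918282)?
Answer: 4402924829/455526610 ≈ 9.6656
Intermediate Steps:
k(d) = 1/(d + (-5 + d)²)
k(48) - (2359595 - 38728)/(-2158412 + 1918282) = 1/(48 + (-5 + 48)²) - (2359595 - 38728)/(-2158412 + 1918282) = 1/(48 + 43²) - 2320867/(-240130) = 1/(48 + 1849) - 2320867*(-1)/240130 = 1/1897 - 1*(-2320867/240130) = 1/1897 + 2320867/240130 = 4402924829/455526610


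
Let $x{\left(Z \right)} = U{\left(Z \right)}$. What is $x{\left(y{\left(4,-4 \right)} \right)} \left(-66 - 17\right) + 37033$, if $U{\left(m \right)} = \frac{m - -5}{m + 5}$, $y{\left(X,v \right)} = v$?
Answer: $36950$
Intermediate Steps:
$U{\left(m \right)} = 1$ ($U{\left(m \right)} = \frac{m + 5}{5 + m} = \frac{5 + m}{5 + m} = 1$)
$x{\left(Z \right)} = 1$
$x{\left(y{\left(4,-4 \right)} \right)} \left(-66 - 17\right) + 37033 = 1 \left(-66 - 17\right) + 37033 = 1 \left(-83\right) + 37033 = -83 + 37033 = 36950$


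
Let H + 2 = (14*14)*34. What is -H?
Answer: -6662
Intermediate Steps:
H = 6662 (H = -2 + (14*14)*34 = -2 + 196*34 = -2 + 6664 = 6662)
-H = -1*6662 = -6662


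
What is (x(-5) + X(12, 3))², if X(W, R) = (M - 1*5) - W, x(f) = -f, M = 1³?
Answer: 121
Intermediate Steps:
M = 1
X(W, R) = -4 - W (X(W, R) = (1 - 1*5) - W = (1 - 5) - W = -4 - W)
(x(-5) + X(12, 3))² = (-1*(-5) + (-4 - 1*12))² = (5 + (-4 - 12))² = (5 - 16)² = (-11)² = 121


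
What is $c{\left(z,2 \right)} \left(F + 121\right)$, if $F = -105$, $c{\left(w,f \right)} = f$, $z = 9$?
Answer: $32$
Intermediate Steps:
$c{\left(z,2 \right)} \left(F + 121\right) = 2 \left(-105 + 121\right) = 2 \cdot 16 = 32$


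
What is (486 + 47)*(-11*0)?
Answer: 0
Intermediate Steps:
(486 + 47)*(-11*0) = 533*0 = 0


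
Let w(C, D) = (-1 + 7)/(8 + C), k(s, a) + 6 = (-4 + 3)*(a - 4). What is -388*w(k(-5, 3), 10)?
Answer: -776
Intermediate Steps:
k(s, a) = -2 - a (k(s, a) = -6 + (-4 + 3)*(a - 4) = -6 - (-4 + a) = -6 + (4 - a) = -2 - a)
w(C, D) = 6/(8 + C)
-388*w(k(-5, 3), 10) = -2328/(8 + (-2 - 1*3)) = -2328/(8 + (-2 - 3)) = -2328/(8 - 5) = -2328/3 = -388*2 = -776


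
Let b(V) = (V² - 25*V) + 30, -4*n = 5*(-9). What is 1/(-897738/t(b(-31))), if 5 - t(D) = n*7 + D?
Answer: 2453/1196984 ≈ 0.0020493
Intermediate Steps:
n = 45/4 (n = -5*(-9)/4 = -¼*(-45) = 45/4 ≈ 11.250)
b(V) = 30 + V² - 25*V
t(D) = -295/4 - D (t(D) = 5 - ((45/4)*7 + D) = 5 - (315/4 + D) = 5 + (-315/4 - D) = -295/4 - D)
1/(-897738/t(b(-31))) = 1/(-897738/(-295/4 - (30 + (-31)² - 25*(-31)))) = 1/(-897738/(-295/4 - (30 + 961 + 775))) = 1/(-897738/(-295/4 - 1*1766)) = 1/(-897738/(-295/4 - 1766)) = 1/(-897738/(-7359/4)) = 1/(-897738*(-4/7359)) = 1/(1196984/2453) = 2453/1196984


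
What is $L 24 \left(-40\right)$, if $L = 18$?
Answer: $-17280$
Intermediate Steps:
$L 24 \left(-40\right) = 18 \cdot 24 \left(-40\right) = 432 \left(-40\right) = -17280$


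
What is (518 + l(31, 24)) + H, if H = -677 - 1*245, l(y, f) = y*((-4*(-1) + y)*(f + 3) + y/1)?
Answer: 29852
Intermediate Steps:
l(y, f) = y*(y + (3 + f)*(4 + y)) (l(y, f) = y*((4 + y)*(3 + f) + y*1) = y*((3 + f)*(4 + y) + y) = y*(y + (3 + f)*(4 + y)))
H = -922 (H = -677 - 245 = -922)
(518 + l(31, 24)) + H = (518 + 31*(12 + 4*24 + 4*31 + 24*31)) - 922 = (518 + 31*(12 + 96 + 124 + 744)) - 922 = (518 + 31*976) - 922 = (518 + 30256) - 922 = 30774 - 922 = 29852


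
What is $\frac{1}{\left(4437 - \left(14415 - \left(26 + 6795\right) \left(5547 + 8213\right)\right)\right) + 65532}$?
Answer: $\frac{1}{93912514} \approx 1.0648 \cdot 10^{-8}$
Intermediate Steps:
$\frac{1}{\left(4437 - \left(14415 - \left(26 + 6795\right) \left(5547 + 8213\right)\right)\right) + 65532} = \frac{1}{\left(4437 + \left(\left(-15608 + 6821 \cdot 13760\right) + 1193\right)\right) + 65532} = \frac{1}{\left(4437 + \left(\left(-15608 + 93856960\right) + 1193\right)\right) + 65532} = \frac{1}{\left(4437 + \left(93841352 + 1193\right)\right) + 65532} = \frac{1}{\left(4437 + 93842545\right) + 65532} = \frac{1}{93846982 + 65532} = \frac{1}{93912514}$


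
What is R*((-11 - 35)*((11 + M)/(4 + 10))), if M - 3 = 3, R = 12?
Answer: -4692/7 ≈ -670.29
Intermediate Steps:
M = 6 (M = 3 + 3 = 6)
R*((-11 - 35)*((11 + M)/(4 + 10))) = 12*((-11 - 35)*((11 + 6)/(4 + 10))) = 12*(-782/14) = 12*(-46*17/14) = 12*(-391/7) = -4692/7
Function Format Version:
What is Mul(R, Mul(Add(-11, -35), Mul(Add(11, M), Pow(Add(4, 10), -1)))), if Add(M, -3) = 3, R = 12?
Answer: Rational(-4692, 7) ≈ -670.29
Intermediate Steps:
M = 6 (M = Add(3, 3) = 6)
Mul(R, Mul(Add(-11, -35), Mul(Add(11, M), Pow(Add(4, 10), -1)))) = Mul(12, Mul(Add(-11, -35), Mul(Add(11, 6), Pow(Add(4, 10), -1)))) = Mul(12, Mul(-46, Mul(17, Pow(14, -1)))) = Mul(12, Mul(-46, Mul(17, Rational(1, 14)))) = Mul(12, Mul(-46, Rational(17, 14))) = Mul(12, Rational(-391, 7)) = Rational(-4692, 7)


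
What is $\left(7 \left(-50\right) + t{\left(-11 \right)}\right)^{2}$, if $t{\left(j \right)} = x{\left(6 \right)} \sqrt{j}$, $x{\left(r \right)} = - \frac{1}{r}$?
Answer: $\frac{\left(2100 + i \sqrt{11}\right)^{2}}{36} \approx 1.225 \cdot 10^{5} + 386.94 i$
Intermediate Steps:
$t{\left(j \right)} = - \frac{\sqrt{j}}{6}$ ($t{\left(j \right)} = - \frac{1}{6} \sqrt{j} = \left(-1\right) \frac{1}{6} \sqrt{j} = - \frac{\sqrt{j}}{6}$)
$\left(7 \left(-50\right) + t{\left(-11 \right)}\right)^{2} = \left(7 \left(-50\right) - \frac{\sqrt{-11}}{6}\right)^{2} = \left(-350 - \frac{i \sqrt{11}}{6}\right)^{2}$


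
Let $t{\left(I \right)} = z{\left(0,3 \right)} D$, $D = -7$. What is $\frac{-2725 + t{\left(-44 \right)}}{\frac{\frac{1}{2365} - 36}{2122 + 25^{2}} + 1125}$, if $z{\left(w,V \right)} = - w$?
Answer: $- \frac{17703384875}{7308651736} \approx -2.4222$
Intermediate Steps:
$t{\left(I \right)} = 0$ ($t{\left(I \right)} = \left(-1\right) 0 \left(-7\right) = 0 \left(-7\right) = 0$)
$\frac{-2725 + t{\left(-44 \right)}}{\frac{\frac{1}{2365} - 36}{2122 + 25^{2}} + 1125} = \frac{-2725 + 0}{\frac{\frac{1}{2365} - 36}{2122 + 25^{2}} + 1125} = - \frac{2725}{\frac{\frac{1}{2365} - 36}{2122 + 625} + 1125} = - \frac{2725}{- \frac{85139}{2365 \cdot 2747} + 1125} = - \frac{2725}{\left(- \frac{85139}{2365}\right) \frac{1}{2747} + 1125} = - \frac{2725}{- \frac{85139}{6496655} + 1125} = - \frac{2725}{\frac{7308651736}{6496655}} = \left(-2725\right) \frac{6496655}{7308651736} = - \frac{17703384875}{7308651736}$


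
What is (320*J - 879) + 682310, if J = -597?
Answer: 490391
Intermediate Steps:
(320*J - 879) + 682310 = (320*(-597) - 879) + 682310 = (-191040 - 879) + 682310 = -191919 + 682310 = 490391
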